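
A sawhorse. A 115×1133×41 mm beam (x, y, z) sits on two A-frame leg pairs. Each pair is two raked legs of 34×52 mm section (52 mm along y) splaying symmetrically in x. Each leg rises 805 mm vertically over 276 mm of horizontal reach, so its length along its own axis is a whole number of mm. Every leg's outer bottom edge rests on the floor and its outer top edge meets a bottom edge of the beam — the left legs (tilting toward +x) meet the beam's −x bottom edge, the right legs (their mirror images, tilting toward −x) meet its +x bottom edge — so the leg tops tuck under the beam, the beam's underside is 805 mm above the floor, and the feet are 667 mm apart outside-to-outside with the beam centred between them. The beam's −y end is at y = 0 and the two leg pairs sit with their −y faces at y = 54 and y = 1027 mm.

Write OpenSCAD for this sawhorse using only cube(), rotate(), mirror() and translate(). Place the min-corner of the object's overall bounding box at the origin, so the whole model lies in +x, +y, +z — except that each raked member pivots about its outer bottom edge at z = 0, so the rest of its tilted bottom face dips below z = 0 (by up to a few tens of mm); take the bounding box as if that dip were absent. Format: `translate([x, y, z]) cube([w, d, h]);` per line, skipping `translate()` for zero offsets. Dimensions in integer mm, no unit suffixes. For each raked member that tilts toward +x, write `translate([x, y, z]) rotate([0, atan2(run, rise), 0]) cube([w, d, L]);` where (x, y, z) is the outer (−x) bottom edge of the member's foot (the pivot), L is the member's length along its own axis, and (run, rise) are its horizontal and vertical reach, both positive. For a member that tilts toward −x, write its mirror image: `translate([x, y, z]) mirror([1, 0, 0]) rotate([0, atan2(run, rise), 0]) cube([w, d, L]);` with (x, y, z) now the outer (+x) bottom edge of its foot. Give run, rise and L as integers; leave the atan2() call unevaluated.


translate([276, 0, 805]) cube([115, 1133, 41]);
translate([0, 54, 0]) rotate([0, atan2(276, 805), 0]) cube([34, 52, 851]);
translate([667, 54, 0]) mirror([1, 0, 0]) rotate([0, atan2(276, 805), 0]) cube([34, 52, 851]);
translate([0, 1027, 0]) rotate([0, atan2(276, 805), 0]) cube([34, 52, 851]);
translate([667, 1027, 0]) mirror([1, 0, 0]) rotate([0, atan2(276, 805), 0]) cube([34, 52, 851]);


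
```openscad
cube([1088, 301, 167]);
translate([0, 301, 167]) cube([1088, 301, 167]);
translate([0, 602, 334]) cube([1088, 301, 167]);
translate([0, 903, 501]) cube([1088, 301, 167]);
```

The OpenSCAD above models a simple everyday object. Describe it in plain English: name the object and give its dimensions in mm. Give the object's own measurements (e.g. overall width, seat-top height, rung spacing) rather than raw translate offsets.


A straight staircase of 4 solid steps. Each step is 1088 mm wide (x), 301 mm deep (y, the going) and 167 mm tall (the rise). The first step rests on the floor; each subsequent step sits one going further in +y and one rise higher in +z, directly behind and above the previous step with no overlap.


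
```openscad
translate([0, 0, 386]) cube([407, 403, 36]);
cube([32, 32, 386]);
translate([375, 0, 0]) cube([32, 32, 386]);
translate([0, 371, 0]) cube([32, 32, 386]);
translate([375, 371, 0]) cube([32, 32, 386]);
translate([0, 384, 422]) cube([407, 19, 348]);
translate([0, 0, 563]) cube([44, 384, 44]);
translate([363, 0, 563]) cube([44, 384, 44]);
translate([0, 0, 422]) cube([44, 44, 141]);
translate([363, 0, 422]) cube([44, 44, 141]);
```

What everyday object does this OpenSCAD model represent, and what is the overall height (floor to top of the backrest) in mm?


A chair. The overall height is 770 mm.

A slab on four corner posts with a tall panel at the back — a chair. The seat slab sits at z = 386 with thickness 36, and the 348 mm backrest starts at the seat top, so the overall height is 386 + 36 + 348 = 770 mm.


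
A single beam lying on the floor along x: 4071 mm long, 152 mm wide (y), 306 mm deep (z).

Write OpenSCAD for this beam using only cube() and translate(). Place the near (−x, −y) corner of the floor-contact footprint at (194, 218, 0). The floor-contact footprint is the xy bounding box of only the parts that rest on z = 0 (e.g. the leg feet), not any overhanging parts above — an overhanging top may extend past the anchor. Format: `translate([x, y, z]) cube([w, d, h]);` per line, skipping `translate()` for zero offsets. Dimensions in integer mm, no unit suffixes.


translate([194, 218, 0]) cube([4071, 152, 306]);


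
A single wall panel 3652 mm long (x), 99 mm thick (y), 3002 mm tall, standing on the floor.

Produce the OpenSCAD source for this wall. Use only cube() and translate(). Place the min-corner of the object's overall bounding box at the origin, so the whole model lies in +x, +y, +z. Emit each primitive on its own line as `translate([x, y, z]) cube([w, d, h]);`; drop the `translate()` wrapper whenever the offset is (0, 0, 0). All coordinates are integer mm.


cube([3652, 99, 3002]);


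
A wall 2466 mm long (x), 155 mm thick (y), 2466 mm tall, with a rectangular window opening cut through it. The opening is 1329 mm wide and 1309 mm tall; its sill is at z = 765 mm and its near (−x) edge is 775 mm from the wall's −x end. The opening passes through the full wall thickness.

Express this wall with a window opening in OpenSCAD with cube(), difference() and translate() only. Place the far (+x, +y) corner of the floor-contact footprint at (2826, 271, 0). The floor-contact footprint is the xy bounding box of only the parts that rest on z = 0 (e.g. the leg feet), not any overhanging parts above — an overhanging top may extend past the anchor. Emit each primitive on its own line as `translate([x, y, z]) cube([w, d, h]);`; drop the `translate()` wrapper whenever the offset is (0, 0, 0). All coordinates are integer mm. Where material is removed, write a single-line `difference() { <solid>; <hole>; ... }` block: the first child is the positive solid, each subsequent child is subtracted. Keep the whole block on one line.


difference() { translate([360, 116, 0]) cube([2466, 155, 2466]); translate([1135, 116, 765]) cube([1329, 155, 1309]); }


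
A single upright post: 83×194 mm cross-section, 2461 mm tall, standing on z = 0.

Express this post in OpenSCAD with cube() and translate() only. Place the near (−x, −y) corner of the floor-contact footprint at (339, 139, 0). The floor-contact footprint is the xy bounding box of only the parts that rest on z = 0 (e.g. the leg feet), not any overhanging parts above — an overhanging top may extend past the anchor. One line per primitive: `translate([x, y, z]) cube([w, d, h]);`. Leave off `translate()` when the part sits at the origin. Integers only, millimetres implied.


translate([339, 139, 0]) cube([83, 194, 2461]);


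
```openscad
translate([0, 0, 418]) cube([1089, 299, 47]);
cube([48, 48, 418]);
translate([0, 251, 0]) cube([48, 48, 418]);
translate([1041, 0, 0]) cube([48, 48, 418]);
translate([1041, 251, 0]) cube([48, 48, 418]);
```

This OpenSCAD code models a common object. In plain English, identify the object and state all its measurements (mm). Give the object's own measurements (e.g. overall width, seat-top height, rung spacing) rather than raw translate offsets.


A long wooden bench with a 1089 mm (x) × 299 mm (y) seat, 47 mm thick, its top surface 465 mm above the floor. Four 48 mm square legs at the seat corners, flush with the edges, run from z = 0 to the seat underside.


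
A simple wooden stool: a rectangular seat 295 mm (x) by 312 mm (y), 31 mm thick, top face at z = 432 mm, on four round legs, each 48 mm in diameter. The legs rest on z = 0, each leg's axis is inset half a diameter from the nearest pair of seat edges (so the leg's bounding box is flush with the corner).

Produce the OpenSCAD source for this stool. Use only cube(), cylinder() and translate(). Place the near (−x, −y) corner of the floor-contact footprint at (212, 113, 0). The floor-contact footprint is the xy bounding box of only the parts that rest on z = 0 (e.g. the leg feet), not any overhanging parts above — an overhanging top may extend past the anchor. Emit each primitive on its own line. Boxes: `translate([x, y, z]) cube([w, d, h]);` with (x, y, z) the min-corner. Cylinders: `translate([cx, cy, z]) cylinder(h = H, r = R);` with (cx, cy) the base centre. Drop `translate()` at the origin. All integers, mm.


translate([212, 113, 401]) cube([295, 312, 31]);
translate([236, 137, 0]) cylinder(h = 401, r = 24);
translate([483, 137, 0]) cylinder(h = 401, r = 24);
translate([236, 401, 0]) cylinder(h = 401, r = 24);
translate([483, 401, 0]) cylinder(h = 401, r = 24);


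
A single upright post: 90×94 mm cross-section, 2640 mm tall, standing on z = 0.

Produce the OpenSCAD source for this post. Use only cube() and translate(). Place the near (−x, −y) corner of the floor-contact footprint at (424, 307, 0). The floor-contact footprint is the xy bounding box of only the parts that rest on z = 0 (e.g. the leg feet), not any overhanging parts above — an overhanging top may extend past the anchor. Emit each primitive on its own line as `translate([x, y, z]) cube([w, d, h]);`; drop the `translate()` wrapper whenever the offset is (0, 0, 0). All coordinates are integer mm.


translate([424, 307, 0]) cube([90, 94, 2640]);


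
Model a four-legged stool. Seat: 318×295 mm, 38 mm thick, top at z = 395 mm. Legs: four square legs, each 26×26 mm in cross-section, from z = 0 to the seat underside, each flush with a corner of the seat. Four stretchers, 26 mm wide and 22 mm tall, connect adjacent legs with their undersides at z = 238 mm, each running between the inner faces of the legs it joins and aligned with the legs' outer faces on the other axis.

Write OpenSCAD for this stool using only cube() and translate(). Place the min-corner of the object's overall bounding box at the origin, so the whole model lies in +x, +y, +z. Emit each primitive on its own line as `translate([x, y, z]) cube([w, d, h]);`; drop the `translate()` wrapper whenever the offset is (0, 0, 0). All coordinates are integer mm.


translate([0, 0, 357]) cube([318, 295, 38]);
cube([26, 26, 357]);
translate([292, 0, 0]) cube([26, 26, 357]);
translate([0, 269, 0]) cube([26, 26, 357]);
translate([292, 269, 0]) cube([26, 26, 357]);
translate([26, 0, 238]) cube([266, 26, 22]);
translate([26, 269, 238]) cube([266, 26, 22]);
translate([0, 26, 238]) cube([26, 243, 22]);
translate([292, 26, 238]) cube([26, 243, 22]);


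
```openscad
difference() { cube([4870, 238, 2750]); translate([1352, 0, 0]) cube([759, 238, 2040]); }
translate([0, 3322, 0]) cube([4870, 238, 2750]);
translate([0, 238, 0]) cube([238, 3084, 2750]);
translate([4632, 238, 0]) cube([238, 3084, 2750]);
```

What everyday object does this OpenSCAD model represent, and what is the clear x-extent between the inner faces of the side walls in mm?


A single room. The interior width is 4394 mm.

Four walls enclosing a rectangle with a door in the front wall — a room. Outside width 4870 minus two 238 mm walls gives 4394 mm.


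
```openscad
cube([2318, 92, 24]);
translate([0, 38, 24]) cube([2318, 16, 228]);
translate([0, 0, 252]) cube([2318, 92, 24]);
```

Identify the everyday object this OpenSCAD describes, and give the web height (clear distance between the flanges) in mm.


An I-beam. The web height is 228 mm.

Two wide flanges with a thin centred web — an I-beam. Overall 276 mm minus two 24 mm flanges gives a web of 276 − 2·24 = 228 mm.


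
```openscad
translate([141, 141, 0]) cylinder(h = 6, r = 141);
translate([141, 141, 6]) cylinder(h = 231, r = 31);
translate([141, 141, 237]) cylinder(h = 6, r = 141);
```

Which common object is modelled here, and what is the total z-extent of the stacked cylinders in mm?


A spool. The overall height is 243 mm.

Three coaxial cylinders, large–small–large — a spool. Two 6 mm flanges and a 231 mm core give 6 + 231 + 6 = 243 mm.


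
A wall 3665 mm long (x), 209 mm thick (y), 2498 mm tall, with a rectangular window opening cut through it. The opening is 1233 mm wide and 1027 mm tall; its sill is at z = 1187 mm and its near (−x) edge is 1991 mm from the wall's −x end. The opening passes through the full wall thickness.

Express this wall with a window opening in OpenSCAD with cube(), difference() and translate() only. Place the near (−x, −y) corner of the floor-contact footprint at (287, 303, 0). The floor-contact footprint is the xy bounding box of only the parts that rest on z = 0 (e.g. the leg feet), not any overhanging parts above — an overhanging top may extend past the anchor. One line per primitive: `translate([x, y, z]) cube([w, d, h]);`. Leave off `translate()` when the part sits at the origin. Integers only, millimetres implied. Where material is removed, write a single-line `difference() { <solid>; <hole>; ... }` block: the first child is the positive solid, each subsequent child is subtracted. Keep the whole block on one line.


difference() { translate([287, 303, 0]) cube([3665, 209, 2498]); translate([2278, 303, 1187]) cube([1233, 209, 1027]); }


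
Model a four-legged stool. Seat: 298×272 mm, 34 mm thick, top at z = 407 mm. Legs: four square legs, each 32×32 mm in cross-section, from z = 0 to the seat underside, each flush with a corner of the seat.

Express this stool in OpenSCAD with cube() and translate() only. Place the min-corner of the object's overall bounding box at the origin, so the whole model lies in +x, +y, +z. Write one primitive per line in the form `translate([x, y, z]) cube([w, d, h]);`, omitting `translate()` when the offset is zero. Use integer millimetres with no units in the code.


// leg_h = 407 - 34 = 373
translate([0, 0, 373]) cube([298, 272, 34]);
cube([32, 32, 373]);
translate([266, 0, 0]) cube([32, 32, 373]);
translate([0, 240, 0]) cube([32, 32, 373]);
translate([266, 240, 0]) cube([32, 32, 373]);


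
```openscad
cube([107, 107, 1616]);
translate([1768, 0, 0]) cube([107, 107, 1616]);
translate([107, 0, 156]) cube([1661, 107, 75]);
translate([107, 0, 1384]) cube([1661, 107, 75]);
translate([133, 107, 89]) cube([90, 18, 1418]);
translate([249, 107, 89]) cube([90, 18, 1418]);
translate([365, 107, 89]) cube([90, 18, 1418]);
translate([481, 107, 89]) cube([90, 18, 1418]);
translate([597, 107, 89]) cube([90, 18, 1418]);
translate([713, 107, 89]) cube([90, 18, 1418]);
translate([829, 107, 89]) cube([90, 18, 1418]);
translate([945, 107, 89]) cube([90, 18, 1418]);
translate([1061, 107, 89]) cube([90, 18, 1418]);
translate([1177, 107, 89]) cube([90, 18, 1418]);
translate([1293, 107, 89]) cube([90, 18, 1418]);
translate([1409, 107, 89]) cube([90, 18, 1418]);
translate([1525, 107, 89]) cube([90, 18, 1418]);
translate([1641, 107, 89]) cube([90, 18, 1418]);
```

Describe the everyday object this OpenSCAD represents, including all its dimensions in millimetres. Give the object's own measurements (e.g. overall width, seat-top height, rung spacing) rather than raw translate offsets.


A fence section. Two 107×107 mm posts, 1616 mm tall, stand on the floor with a clear span of 1661 mm between their inner faces. Two horizontal rails of 107×75 mm section span the gap between the posts with their undersides at z = 156 mm and z = 1384 mm, flush with the posts' −y face. 14 pickets, each 90 mm wide, 18 mm thick and 1418 mm tall, are fixed to the +y face of the rails with their bottoms at z = 89 mm, spaced across the span with a 26 mm gap after the −x post and between neighbouring pickets, with 37 mm left before the +x post.


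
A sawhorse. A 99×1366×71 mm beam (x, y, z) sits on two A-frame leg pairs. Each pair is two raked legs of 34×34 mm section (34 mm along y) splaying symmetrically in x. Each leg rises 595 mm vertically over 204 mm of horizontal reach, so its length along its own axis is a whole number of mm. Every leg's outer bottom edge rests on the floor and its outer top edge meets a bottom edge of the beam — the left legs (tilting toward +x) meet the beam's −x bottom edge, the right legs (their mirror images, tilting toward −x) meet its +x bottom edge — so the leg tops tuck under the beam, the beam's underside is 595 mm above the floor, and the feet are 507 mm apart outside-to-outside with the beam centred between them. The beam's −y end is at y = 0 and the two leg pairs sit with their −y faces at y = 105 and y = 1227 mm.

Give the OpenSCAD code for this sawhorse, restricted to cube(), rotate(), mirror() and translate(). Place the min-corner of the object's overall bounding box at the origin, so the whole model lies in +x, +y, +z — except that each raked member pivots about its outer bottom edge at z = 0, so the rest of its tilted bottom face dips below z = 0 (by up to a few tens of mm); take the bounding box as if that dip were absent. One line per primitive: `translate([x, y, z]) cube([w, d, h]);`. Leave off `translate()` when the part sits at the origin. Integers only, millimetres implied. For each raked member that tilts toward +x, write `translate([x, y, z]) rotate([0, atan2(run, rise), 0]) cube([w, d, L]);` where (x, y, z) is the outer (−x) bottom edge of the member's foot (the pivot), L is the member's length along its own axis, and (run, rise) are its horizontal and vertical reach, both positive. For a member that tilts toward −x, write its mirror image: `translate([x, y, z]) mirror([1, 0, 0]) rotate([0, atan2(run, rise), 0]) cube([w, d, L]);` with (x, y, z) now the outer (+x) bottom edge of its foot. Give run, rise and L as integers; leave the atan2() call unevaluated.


translate([204, 0, 595]) cube([99, 1366, 71]);
translate([0, 105, 0]) rotate([0, atan2(204, 595), 0]) cube([34, 34, 629]);
translate([507, 105, 0]) mirror([1, 0, 0]) rotate([0, atan2(204, 595), 0]) cube([34, 34, 629]);
translate([0, 1227, 0]) rotate([0, atan2(204, 595), 0]) cube([34, 34, 629]);
translate([507, 1227, 0]) mirror([1, 0, 0]) rotate([0, atan2(204, 595), 0]) cube([34, 34, 629]);


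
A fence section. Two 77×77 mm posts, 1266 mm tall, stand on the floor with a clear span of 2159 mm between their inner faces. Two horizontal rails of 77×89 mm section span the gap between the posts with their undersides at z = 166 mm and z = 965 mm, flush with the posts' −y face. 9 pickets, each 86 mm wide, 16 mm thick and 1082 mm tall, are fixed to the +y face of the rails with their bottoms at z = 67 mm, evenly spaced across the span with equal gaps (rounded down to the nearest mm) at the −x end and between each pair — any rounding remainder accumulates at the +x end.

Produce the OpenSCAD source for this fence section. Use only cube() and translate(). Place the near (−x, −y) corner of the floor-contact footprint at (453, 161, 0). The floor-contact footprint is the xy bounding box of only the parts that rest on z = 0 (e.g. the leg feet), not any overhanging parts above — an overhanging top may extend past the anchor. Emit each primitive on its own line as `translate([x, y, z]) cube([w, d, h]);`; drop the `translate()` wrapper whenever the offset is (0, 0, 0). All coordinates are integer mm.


translate([453, 161, 0]) cube([77, 77, 1266]);
translate([2689, 161, 0]) cube([77, 77, 1266]);
translate([530, 161, 166]) cube([2159, 77, 89]);
translate([530, 161, 965]) cube([2159, 77, 89]);
translate([668, 238, 67]) cube([86, 16, 1082]);
translate([892, 238, 67]) cube([86, 16, 1082]);
translate([1116, 238, 67]) cube([86, 16, 1082]);
translate([1340, 238, 67]) cube([86, 16, 1082]);
translate([1564, 238, 67]) cube([86, 16, 1082]);
translate([1788, 238, 67]) cube([86, 16, 1082]);
translate([2012, 238, 67]) cube([86, 16, 1082]);
translate([2236, 238, 67]) cube([86, 16, 1082]);
translate([2460, 238, 67]) cube([86, 16, 1082]);


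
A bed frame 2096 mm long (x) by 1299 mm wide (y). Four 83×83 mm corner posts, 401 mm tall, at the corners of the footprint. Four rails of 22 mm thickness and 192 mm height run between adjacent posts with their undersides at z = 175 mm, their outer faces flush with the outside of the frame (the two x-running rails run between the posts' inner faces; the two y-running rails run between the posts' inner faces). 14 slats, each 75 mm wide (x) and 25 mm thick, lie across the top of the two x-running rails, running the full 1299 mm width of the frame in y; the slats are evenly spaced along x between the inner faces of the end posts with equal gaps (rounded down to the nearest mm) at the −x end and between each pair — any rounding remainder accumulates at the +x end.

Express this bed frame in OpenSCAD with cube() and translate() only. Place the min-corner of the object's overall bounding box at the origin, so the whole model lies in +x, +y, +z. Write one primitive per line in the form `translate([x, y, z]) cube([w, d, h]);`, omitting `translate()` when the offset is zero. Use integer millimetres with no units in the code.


cube([83, 83, 401]);
translate([0, 1216, 0]) cube([83, 83, 401]);
translate([2013, 0, 0]) cube([83, 83, 401]);
translate([2013, 1216, 0]) cube([83, 83, 401]);
translate([83, 0, 175]) cube([1930, 22, 192]);
translate([83, 1277, 175]) cube([1930, 22, 192]);
translate([0, 83, 175]) cube([22, 1133, 192]);
translate([2074, 83, 175]) cube([22, 1133, 192]);
translate([141, 0, 367]) cube([75, 1299, 25]);
translate([274, 0, 367]) cube([75, 1299, 25]);
translate([407, 0, 367]) cube([75, 1299, 25]);
translate([540, 0, 367]) cube([75, 1299, 25]);
translate([673, 0, 367]) cube([75, 1299, 25]);
translate([806, 0, 367]) cube([75, 1299, 25]);
translate([939, 0, 367]) cube([75, 1299, 25]);
translate([1072, 0, 367]) cube([75, 1299, 25]);
translate([1205, 0, 367]) cube([75, 1299, 25]);
translate([1338, 0, 367]) cube([75, 1299, 25]);
translate([1471, 0, 367]) cube([75, 1299, 25]);
translate([1604, 0, 367]) cube([75, 1299, 25]);
translate([1737, 0, 367]) cube([75, 1299, 25]);
translate([1870, 0, 367]) cube([75, 1299, 25]);


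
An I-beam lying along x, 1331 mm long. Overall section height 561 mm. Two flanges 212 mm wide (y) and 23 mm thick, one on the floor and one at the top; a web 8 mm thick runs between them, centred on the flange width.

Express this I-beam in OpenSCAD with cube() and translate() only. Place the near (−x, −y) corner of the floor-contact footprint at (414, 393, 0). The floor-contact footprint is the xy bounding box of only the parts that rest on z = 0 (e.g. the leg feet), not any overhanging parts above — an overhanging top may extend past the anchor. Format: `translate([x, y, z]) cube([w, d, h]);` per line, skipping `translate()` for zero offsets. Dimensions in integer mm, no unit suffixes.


translate([414, 393, 0]) cube([1331, 212, 23]);
translate([414, 495, 23]) cube([1331, 8, 515]);
translate([414, 393, 538]) cube([1331, 212, 23]);


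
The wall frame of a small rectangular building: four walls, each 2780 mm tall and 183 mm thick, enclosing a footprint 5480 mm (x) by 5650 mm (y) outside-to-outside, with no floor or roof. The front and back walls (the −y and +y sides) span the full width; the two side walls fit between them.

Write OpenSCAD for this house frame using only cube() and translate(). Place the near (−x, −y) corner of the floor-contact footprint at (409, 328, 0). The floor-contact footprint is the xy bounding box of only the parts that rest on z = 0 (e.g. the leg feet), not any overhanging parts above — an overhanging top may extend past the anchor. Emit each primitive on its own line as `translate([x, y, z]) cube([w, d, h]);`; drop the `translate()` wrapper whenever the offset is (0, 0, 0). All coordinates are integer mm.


translate([409, 328, 0]) cube([5480, 183, 2780]);
translate([409, 5795, 0]) cube([5480, 183, 2780]);
translate([409, 511, 0]) cube([183, 5284, 2780]);
translate([5706, 511, 0]) cube([183, 5284, 2780]);


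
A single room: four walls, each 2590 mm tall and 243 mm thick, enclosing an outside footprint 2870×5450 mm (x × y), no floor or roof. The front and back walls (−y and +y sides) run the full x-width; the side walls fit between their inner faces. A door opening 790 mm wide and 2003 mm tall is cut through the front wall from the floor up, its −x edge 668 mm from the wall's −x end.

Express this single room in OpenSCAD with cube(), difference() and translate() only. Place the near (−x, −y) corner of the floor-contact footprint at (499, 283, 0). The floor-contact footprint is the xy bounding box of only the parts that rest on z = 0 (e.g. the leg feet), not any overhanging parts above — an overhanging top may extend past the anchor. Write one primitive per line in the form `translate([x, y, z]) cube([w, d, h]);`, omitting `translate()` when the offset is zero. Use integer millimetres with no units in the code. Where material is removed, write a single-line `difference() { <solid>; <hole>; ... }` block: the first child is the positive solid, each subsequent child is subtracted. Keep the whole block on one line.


difference() { translate([499, 283, 0]) cube([2870, 243, 2590]); translate([1167, 283, 0]) cube([790, 243, 2003]); }
translate([499, 5490, 0]) cube([2870, 243, 2590]);
translate([499, 526, 0]) cube([243, 4964, 2590]);
translate([3126, 526, 0]) cube([243, 4964, 2590]);


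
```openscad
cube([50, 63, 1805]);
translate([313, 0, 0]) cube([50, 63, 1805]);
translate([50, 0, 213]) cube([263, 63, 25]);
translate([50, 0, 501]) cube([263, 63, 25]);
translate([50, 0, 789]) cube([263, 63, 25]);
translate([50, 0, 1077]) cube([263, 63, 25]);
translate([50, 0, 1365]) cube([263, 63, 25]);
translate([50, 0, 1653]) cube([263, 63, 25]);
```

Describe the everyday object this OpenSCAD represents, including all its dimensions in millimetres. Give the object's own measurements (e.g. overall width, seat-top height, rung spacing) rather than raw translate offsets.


A straight ladder. Two 50×63 mm vertical rails, 1805 mm tall, stand 363 mm apart (outside-to-outside) with their front faces coplanar on the −y side. 6 rungs, each 63 mm deep and 25 mm tall, span between the inner faces of the rails, front faces flush with the rails. The lowest rung's underside is at z = 213 mm and rungs are spaced 288 mm apart (underside to underside).


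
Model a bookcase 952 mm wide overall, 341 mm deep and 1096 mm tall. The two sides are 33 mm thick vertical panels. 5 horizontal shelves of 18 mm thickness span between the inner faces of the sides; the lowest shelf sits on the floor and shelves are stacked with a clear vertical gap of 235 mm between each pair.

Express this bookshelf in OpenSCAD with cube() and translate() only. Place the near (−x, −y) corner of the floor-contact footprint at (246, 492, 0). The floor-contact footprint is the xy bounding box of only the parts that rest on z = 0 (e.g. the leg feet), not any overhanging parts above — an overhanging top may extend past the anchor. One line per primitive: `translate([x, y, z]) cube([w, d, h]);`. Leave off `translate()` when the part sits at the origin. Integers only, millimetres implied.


translate([246, 492, 0]) cube([33, 341, 1096]);
translate([1165, 492, 0]) cube([33, 341, 1096]);
translate([279, 492, 0]) cube([886, 341, 18]);
translate([279, 492, 253]) cube([886, 341, 18]);
translate([279, 492, 506]) cube([886, 341, 18]);
translate([279, 492, 759]) cube([886, 341, 18]);
translate([279, 492, 1012]) cube([886, 341, 18]);


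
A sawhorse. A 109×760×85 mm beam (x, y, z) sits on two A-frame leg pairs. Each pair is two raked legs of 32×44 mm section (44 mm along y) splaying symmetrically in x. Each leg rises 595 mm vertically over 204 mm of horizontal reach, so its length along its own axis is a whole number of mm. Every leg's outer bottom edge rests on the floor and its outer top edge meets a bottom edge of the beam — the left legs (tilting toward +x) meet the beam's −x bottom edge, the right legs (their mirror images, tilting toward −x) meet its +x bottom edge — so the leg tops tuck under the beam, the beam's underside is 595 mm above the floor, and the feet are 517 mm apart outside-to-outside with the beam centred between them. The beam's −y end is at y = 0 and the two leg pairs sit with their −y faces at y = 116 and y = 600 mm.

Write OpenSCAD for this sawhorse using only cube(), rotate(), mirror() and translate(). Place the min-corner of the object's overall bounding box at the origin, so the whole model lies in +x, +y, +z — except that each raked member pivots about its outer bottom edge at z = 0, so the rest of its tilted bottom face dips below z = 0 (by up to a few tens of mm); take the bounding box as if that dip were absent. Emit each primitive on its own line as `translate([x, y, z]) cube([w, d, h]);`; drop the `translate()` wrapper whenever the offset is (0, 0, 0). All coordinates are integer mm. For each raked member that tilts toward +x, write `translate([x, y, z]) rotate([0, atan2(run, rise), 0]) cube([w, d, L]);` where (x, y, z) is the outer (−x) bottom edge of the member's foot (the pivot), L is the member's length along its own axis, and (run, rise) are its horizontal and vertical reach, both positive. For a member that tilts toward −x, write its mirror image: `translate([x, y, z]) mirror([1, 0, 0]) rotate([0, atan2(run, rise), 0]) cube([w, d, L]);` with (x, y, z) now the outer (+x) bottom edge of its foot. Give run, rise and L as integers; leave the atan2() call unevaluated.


translate([204, 0, 595]) cube([109, 760, 85]);
translate([0, 116, 0]) rotate([0, atan2(204, 595), 0]) cube([32, 44, 629]);
translate([517, 116, 0]) mirror([1, 0, 0]) rotate([0, atan2(204, 595), 0]) cube([32, 44, 629]);
translate([0, 600, 0]) rotate([0, atan2(204, 595), 0]) cube([32, 44, 629]);
translate([517, 600, 0]) mirror([1, 0, 0]) rotate([0, atan2(204, 595), 0]) cube([32, 44, 629]);


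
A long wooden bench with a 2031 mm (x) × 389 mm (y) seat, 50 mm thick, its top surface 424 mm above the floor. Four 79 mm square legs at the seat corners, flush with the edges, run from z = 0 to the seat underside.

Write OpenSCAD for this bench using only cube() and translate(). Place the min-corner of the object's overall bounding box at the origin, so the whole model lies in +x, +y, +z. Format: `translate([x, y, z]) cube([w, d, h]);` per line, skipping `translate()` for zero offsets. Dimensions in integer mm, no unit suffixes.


// leg_h = 424 − 50 = 374
translate([0, 0, 374]) cube([2031, 389, 50]);
cube([79, 79, 374]);
translate([0, 310, 0]) cube([79, 79, 374]);
translate([1952, 0, 0]) cube([79, 79, 374]);
translate([1952, 310, 0]) cube([79, 79, 374]);


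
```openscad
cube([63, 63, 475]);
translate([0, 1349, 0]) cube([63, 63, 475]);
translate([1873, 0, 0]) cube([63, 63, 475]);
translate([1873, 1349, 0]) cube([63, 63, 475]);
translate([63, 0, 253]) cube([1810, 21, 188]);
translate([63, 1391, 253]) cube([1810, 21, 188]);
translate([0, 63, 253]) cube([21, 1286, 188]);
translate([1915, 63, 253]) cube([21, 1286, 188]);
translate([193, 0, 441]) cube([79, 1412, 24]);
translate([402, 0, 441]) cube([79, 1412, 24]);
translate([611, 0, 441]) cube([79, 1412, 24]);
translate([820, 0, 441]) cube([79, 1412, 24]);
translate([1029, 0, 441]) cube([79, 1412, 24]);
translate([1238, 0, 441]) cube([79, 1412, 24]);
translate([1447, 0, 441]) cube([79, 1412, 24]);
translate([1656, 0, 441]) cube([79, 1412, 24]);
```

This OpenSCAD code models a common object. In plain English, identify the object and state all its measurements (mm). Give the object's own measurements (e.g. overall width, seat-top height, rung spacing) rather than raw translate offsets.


A bed frame 1936 mm long (x) by 1412 mm wide (y). Four 63×63 mm corner posts, 475 mm tall, at the corners of the footprint. Four rails of 21 mm thickness and 188 mm height run between adjacent posts with their undersides at z = 253 mm, their outer faces flush with the outside of the frame (the two x-running rails run between the posts' inner faces; the two y-running rails run between the posts' inner faces). 8 slats, each 79 mm wide (x) and 24 mm thick, lie across the top of the two x-running rails, running the full 1412 mm width of the frame in y; along x they sit between the end posts with a 130 mm gap after the −x posts and between neighbouring slats, leaving 138 mm before the +x posts.


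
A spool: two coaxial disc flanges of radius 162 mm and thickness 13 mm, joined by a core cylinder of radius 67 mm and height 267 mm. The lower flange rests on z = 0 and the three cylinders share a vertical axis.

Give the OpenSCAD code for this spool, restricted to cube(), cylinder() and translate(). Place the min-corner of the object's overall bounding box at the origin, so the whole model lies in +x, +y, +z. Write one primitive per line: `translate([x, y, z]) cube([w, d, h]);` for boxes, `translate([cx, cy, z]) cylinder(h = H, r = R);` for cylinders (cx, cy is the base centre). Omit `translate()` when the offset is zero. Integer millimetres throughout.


translate([162, 162, 0]) cylinder(h = 13, r = 162);
translate([162, 162, 13]) cylinder(h = 267, r = 67);
translate([162, 162, 280]) cylinder(h = 13, r = 162);


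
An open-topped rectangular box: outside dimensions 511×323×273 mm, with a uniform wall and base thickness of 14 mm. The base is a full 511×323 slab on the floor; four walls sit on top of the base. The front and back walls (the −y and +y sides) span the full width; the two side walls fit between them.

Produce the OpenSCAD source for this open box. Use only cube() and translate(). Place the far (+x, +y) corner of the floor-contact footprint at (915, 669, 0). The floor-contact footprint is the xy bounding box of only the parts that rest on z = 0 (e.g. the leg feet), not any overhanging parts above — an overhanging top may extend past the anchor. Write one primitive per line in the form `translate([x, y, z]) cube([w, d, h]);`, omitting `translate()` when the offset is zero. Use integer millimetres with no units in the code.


translate([404, 346, 0]) cube([511, 323, 14]);
translate([404, 346, 14]) cube([511, 14, 259]);
translate([404, 655, 14]) cube([511, 14, 259]);
translate([404, 360, 14]) cube([14, 295, 259]);
translate([901, 360, 14]) cube([14, 295, 259]);


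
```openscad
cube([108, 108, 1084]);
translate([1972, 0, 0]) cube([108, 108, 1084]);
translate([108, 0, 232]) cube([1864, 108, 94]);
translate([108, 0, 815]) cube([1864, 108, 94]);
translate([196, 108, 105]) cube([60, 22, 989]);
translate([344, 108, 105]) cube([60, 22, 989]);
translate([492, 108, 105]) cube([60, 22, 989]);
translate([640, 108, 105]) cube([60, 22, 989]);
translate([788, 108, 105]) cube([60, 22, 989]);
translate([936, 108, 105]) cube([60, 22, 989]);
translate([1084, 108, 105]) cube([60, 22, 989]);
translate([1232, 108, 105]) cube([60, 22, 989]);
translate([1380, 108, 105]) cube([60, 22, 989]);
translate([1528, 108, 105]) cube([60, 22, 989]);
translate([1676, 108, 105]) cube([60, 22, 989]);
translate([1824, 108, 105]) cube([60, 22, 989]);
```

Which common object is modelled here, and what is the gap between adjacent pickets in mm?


A fence section. The picket gap is 88 mm.

Two posts, two rails, 12 pickets — a fence section. Span 1864 mm holds 12 pickets of 60 mm with 13 equal gaps: ⌊(1864 − 12·60) / 13⌋ = 88 mm.


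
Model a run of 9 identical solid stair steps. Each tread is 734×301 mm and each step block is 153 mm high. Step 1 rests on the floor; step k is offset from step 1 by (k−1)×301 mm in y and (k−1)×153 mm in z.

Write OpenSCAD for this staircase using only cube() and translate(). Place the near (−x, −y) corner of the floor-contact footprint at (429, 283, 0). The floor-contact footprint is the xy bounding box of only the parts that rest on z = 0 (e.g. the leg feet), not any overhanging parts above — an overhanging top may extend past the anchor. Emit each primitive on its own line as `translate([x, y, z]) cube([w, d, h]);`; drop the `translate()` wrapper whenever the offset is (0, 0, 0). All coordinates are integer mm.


translate([429, 283, 0]) cube([734, 301, 153]);
translate([429, 584, 153]) cube([734, 301, 153]);
translate([429, 885, 306]) cube([734, 301, 153]);
translate([429, 1186, 459]) cube([734, 301, 153]);
translate([429, 1487, 612]) cube([734, 301, 153]);
translate([429, 1788, 765]) cube([734, 301, 153]);
translate([429, 2089, 918]) cube([734, 301, 153]);
translate([429, 2390, 1071]) cube([734, 301, 153]);
translate([429, 2691, 1224]) cube([734, 301, 153]);


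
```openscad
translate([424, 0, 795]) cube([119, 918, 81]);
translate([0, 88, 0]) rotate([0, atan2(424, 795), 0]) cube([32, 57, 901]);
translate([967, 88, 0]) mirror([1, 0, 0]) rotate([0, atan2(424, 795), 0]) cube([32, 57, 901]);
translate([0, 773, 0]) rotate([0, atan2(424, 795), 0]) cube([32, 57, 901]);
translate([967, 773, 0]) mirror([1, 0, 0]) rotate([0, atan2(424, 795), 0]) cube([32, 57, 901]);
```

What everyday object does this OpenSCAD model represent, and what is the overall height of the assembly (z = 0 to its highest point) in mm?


A sawhorse. The overall height is 876 mm.

A beam across two mirrored pairs of raked legs — a sawhorse. The beam's underside is at z = 795 (matching the legs' vertical rise in atan2(424, 795)) and the beam is 81 mm tall, so its top is at 795 + 81 = 876 mm. The raked legs top out at the beam's underside, so that is the highest point.


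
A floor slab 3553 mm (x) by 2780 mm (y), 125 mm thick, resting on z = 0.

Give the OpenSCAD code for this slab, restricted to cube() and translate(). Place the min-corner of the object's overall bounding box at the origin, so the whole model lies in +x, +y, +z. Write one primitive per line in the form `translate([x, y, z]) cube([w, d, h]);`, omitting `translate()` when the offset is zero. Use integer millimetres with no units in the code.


cube([3553, 2780, 125]);


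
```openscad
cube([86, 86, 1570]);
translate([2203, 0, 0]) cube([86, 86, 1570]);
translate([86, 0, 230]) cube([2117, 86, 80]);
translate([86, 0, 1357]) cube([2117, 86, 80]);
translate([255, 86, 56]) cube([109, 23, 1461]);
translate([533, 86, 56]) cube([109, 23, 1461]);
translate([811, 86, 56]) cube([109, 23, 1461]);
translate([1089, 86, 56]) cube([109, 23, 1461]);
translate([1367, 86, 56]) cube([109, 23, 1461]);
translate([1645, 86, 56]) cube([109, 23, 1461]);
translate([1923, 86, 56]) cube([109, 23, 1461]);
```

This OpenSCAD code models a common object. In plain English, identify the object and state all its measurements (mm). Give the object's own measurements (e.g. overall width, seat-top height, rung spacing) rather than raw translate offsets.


A fence section. Two 86×86 mm posts, 1570 mm tall, stand on the floor with a clear span of 2117 mm between their inner faces. Two horizontal rails of 86×80 mm section span the gap between the posts with their undersides at z = 230 mm and z = 1357 mm, flush with the posts' −y face. 7 pickets, each 109 mm wide, 23 mm thick and 1461 mm tall, are fixed to the +y face of the rails with their bottoms at z = 56 mm, spaced across the span with a 169 mm gap after the −x post and between neighbouring pickets, with 171 mm left before the +x post.


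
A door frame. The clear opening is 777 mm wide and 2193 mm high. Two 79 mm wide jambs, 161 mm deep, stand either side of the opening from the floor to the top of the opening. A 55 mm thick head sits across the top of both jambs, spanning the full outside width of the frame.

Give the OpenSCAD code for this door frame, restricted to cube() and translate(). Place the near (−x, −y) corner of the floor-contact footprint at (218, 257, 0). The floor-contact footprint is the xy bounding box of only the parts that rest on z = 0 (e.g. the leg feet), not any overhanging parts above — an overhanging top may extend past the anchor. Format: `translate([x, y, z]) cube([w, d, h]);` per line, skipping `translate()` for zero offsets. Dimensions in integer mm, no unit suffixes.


translate([218, 257, 0]) cube([79, 161, 2193]);
translate([1074, 257, 0]) cube([79, 161, 2193]);
translate([218, 257, 2193]) cube([935, 161, 55]);


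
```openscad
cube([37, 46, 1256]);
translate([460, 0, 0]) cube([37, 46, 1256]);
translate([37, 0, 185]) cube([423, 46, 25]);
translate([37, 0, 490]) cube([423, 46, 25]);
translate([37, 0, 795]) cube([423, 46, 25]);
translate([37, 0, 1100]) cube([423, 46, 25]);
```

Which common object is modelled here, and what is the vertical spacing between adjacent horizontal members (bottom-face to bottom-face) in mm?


A ladder. The rung spacing is 305 mm.

Two tall 37×46 posts with 4 short bars between them — a ladder. Adjacent rungs sit at z = 185 and z = 490, so the spacing is 490 − 185 = 305 mm.
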